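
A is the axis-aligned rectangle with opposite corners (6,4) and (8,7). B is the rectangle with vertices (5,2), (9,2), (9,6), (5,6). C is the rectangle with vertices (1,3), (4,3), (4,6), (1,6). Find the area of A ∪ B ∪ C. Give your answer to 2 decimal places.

By inclusion–exclusion:
Individual areas: |A| = 6, |B| = 16, |C| = 9.
|A∩B|: x∈[6,8], y∈[4,6] → 2·2 = 4.
|A∩C| = 0 (no overlap).
|B∩C| = 0 (no overlap).
|A∩B∩C| = 0.
|A ∪ B ∪ C| = 31 − 4 + 0 = 27.00.

27.00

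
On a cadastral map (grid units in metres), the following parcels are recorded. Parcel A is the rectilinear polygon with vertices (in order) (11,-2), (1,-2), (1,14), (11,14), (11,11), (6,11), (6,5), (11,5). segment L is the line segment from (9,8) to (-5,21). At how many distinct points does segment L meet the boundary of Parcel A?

2

The segment meets the boundary at (2.538,14), (6,10.786).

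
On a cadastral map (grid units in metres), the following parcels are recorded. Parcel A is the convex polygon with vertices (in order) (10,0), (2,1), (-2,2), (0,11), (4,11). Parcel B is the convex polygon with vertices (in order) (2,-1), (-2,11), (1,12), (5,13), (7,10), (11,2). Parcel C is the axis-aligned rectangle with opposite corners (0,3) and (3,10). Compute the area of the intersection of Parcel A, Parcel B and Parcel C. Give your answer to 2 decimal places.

The intersection is the polygon with vertices (0,5), (0,10), (3,10), (3,3), (0.667,3).
By the shoelace formula its area is 20.33.

20.33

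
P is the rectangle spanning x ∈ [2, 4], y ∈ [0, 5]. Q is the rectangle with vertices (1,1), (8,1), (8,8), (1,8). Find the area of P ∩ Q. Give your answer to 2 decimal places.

8.00

|P∩Q|: x∈[2,4], y∈[1,5] → 2·4 = 8.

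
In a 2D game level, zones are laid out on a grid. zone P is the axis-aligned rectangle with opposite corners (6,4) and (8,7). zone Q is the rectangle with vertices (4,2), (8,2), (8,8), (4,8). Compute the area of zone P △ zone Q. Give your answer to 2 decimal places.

|zone P∩zone Q|: x∈[6,8], y∈[4,7] → 2·3 = 6.
|zone P △ zone Q| = |zone P| + |zone Q| − 2·|zone P∩zone Q| = 6 + 24 − 12 = 18.00.

18.00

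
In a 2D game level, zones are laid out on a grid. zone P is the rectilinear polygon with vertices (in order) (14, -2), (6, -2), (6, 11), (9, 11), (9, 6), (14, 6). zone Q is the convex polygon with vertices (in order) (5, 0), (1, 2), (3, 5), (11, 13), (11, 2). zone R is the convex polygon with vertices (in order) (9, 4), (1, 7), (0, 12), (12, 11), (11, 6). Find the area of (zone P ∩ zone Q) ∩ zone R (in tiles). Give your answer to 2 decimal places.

The region (zone P ∩ zone Q) ∩ zone R is the polygon with vertices (9,11), (9,6), (11,6), (9,4), (6,5.125), (6,8).
By the shoelace formula its area is 16.81.

16.81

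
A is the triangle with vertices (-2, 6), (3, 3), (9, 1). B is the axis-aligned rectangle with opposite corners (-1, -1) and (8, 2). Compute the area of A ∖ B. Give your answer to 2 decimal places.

|A| = 4, |A∩B| = 0.3394.
|A ∖ B| = |A| − |A∩B| = 4 − 0.3394 = 3.66.

3.66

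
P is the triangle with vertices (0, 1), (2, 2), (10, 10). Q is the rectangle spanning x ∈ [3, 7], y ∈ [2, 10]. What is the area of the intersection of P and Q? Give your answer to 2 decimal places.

2.00

The intersection is the polygon with vertices (3,3), (3,3.7), (7,7.3), (7,7).
By the shoelace formula its area is 2.00.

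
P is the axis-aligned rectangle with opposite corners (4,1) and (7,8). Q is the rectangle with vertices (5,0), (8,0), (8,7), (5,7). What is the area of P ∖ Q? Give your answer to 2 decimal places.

9.00

|P∩Q|: x∈[5,7], y∈[1,7] → 2·6 = 12.
|P| = 21.
|P ∖ Q| = |P| − |P∩Q| = 21 − 12 = 9.00.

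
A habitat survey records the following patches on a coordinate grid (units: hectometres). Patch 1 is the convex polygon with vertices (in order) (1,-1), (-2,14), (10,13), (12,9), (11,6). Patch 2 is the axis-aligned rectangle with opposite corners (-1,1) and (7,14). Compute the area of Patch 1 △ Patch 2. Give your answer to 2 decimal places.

54.38

|Patch 1| = 132, |Patch 2| = 104, |Patch 1∩Patch 2| = 90.8095.
|Patch 1 △ Patch 2| = |Patch 1| + |Patch 2| − 2·|Patch 1∩Patch 2| = 132 + 104 − 181.619 = 54.38.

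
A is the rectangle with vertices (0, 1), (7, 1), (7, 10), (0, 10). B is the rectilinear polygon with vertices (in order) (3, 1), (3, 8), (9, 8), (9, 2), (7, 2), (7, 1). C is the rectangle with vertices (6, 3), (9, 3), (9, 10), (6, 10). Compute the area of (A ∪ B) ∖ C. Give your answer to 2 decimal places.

58.00

|A ∪ B| = 75.
|(A ∪ B) ∩ C| = 17.
|(A ∪ B) ∖ C| = 75 − 17 = 58.00.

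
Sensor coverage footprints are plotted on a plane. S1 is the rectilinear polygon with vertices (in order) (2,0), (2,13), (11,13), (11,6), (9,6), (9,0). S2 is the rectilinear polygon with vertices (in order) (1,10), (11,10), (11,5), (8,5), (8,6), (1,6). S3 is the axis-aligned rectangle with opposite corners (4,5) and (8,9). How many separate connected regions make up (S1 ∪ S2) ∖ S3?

(S1 ∪ S2) ∖ S3 is a single connected region.

1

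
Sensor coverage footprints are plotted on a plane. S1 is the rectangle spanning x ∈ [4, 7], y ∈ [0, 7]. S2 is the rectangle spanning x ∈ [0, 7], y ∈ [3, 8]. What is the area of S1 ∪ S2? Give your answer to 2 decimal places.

44.00

By inclusion–exclusion:
Individual areas: |S1| = 21, |S2| = 35.
|S1∩S2|: x∈[4,7], y∈[3,7] → 3·4 = 12.
|S1 ∪ S2| = 56 − 12 = 44.00.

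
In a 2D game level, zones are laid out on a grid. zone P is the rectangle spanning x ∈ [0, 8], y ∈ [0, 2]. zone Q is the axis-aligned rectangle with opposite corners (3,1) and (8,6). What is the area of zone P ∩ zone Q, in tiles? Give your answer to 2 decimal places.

|zone P∩zone Q|: x∈[3,8], y∈[1,2] → 5·1 = 5.

5.00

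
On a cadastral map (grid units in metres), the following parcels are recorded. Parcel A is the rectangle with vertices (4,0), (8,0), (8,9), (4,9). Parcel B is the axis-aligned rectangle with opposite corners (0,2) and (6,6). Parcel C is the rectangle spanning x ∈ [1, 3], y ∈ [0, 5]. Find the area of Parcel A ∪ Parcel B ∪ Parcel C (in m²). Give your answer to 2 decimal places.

By inclusion–exclusion:
Individual areas: |Parcel A| = 36, |Parcel B| = 24, |Parcel C| = 10.
|Parcel A∩Parcel B|: x∈[4,6], y∈[2,6] → 2·4 = 8.
|Parcel A∩Parcel C| = 0 (no overlap).
|Parcel B∩Parcel C|: x∈[1,3], y∈[2,5] → 2·3 = 6.
|Parcel A∩Parcel B∩Parcel C| = 0.
|Parcel A ∪ Parcel B ∪ Parcel C| = 70 − 14 + 0 = 56.00.

56.00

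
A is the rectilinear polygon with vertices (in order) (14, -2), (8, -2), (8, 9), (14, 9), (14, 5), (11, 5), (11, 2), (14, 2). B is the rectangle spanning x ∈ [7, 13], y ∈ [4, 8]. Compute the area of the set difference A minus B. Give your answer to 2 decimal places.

|A| = 57, |A∩B| = 18.
|A ∖ B| = |A| − |A∩B| = 57 − 18 = 39.00.

39.00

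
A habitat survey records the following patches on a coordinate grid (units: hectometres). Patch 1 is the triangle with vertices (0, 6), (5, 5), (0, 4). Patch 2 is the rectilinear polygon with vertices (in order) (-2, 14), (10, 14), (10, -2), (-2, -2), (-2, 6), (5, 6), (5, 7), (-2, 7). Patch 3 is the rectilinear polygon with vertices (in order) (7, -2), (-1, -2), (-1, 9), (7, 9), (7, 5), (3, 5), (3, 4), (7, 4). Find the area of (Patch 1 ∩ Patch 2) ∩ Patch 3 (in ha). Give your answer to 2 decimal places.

4.60

The region (Patch 1 ∩ Patch 2) ∩ Patch 3 is the polygon with vertices (0,4), (0,6), (5,5), (3,5), (3,4.6).
By the shoelace formula its area is 4.60.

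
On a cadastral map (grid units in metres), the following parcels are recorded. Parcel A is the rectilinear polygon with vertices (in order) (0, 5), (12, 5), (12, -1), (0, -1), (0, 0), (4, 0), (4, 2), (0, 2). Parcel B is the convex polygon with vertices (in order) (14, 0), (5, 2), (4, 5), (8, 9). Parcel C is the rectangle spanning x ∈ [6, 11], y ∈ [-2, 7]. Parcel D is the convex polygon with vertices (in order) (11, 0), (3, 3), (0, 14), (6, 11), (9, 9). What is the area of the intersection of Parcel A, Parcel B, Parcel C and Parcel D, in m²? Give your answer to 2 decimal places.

The intersection is the polygon with vertices (6.636,1.636), (6,1.875), (6,5), (9.889,5), (10.844,0.701).
By the shoelace formula its area is 16.13.

16.13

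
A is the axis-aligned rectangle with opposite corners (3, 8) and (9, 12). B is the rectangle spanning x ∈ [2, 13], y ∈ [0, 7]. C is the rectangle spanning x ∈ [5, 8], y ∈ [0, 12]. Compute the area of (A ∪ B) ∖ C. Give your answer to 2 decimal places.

68.00

|A ∪ B| = 101.
|(A ∪ B) ∩ C| = 33.
|(A ∪ B) ∖ C| = 101 − 33 = 68.00.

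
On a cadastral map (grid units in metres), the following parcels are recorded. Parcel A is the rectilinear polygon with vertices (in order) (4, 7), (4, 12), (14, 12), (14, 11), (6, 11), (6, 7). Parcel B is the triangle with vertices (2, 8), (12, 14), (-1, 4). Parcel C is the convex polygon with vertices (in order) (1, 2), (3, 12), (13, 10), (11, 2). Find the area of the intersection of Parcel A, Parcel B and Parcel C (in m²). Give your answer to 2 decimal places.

2.44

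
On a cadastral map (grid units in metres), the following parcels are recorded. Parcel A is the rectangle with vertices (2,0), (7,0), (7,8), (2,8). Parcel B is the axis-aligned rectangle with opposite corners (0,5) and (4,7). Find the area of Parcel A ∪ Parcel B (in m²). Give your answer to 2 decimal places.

44.00

By inclusion–exclusion:
Individual areas: |Parcel A| = 40, |Parcel B| = 8.
|Parcel A∩Parcel B|: x∈[2,4], y∈[5,7] → 2·2 = 4.
|Parcel A ∪ Parcel B| = 48 − 4 = 44.00.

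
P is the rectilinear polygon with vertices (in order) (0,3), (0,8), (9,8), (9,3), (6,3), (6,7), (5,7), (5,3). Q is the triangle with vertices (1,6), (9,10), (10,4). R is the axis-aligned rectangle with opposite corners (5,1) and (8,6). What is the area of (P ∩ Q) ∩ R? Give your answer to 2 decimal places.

|P ∩ Q| = 17.1111.
|(P ∩ Q) ∩ R| = 2.67.

2.67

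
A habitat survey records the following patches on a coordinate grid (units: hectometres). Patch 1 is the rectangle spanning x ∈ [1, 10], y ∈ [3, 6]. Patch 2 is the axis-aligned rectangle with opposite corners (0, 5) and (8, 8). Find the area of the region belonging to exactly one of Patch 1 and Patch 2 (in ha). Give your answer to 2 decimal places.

37.00

|Patch 1∩Patch 2|: x∈[1,8], y∈[5,6] → 7·1 = 7.
|Patch 1 △ Patch 2| = |Patch 1| + |Patch 2| − 2·|Patch 1∩Patch 2| = 27 + 24 − 14 = 37.00.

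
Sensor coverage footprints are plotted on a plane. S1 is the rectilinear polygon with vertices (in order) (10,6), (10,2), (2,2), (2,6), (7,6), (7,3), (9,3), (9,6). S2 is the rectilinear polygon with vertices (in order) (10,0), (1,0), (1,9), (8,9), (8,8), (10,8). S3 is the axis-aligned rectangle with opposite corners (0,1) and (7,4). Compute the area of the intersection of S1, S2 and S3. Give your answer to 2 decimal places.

10.00

The intersection is the polygon with vertices (2,2), (2,4), (7,4), (7,3), (7,2).
By the shoelace formula its area is 10.00.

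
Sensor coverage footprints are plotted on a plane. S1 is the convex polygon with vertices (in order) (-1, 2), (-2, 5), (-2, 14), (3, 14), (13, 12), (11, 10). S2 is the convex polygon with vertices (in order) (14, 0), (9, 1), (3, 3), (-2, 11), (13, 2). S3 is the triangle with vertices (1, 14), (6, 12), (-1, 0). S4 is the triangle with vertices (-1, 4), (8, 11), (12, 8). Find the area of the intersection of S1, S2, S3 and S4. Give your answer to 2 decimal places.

The intersection is the polygon with vertices (1.844,4.875), (1.831,4.871), (1.271,5.766), (3.271,7.322).
By the shoelace formula its area is 1.34.

1.34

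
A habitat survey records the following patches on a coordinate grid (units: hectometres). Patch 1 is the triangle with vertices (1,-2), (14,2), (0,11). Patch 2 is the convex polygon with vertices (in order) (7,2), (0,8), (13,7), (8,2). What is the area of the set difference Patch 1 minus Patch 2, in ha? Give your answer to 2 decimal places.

59.52

|Patch 1| = 86.5, |Patch 1∩Patch 2| = 26.9827.
|Patch 1 ∖ Patch 2| = |Patch 1| − |Patch 1∩Patch 2| = 86.5 − 26.9827 = 59.52.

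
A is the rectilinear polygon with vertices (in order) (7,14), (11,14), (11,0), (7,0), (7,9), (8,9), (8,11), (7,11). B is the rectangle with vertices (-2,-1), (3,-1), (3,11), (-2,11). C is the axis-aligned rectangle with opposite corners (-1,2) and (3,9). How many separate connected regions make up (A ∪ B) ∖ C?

(A ∪ B) ∖ C splits into 2 disjoint pieces (area 54, area 32).

2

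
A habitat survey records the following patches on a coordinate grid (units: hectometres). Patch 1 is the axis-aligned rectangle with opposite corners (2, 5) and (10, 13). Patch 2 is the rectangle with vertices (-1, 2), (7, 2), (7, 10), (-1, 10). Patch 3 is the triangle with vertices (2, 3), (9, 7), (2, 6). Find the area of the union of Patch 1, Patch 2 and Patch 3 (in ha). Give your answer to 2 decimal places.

By inclusion–exclusion:
Individual areas: |Patch 1| = 64, |Patch 2| = 64, |Patch 3| = 10.5.
|Patch 1∩Patch 2|: x∈[2,7], y∈[5,10] → 5·5 = 25.
|Patch 1∩Patch 3| = 7.
|Patch 2∩Patch 3| = 9.6429.
|Patch 1∩Patch 2∩Patch 3| = 6.1429.
|Patch 1 ∪ Patch 2 ∪ Patch 3| = 138.5 − 41.6429 + 6.1429 = 103.00.

103.00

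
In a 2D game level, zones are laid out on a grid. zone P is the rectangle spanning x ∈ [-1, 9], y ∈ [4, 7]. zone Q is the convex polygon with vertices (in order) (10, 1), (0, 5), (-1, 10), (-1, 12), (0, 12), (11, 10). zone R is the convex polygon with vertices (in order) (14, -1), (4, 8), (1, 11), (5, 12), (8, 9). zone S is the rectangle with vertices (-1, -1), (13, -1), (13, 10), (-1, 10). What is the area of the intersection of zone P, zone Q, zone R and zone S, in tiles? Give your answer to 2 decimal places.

The intersection is the polygon with vertices (8.444,4), (5.111,7), (9,7), (9,4).
By the shoelace formula its area is 6.67.

6.67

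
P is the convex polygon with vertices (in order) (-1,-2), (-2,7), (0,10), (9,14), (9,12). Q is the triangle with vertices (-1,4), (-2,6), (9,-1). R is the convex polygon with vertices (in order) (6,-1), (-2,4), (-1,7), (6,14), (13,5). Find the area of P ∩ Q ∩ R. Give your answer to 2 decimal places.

4.37

The intersection is the polygon with vertices (2.616,3.062), (2.158,2.421), (-1,4), (-1.6,5.2), (-1.45,5.65).
By the shoelace formula its area is 4.37.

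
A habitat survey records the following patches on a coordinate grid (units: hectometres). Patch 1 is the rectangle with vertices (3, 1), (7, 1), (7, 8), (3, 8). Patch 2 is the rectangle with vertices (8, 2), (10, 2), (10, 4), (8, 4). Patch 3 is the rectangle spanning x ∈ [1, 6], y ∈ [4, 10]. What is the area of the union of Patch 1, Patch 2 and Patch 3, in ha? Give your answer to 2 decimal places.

50.00

By inclusion–exclusion:
Individual areas: |Patch 1| = 28, |Patch 2| = 4, |Patch 3| = 30.
|Patch 1∩Patch 2| = 0 (no overlap).
|Patch 1∩Patch 3|: x∈[3,6], y∈[4,8] → 3·4 = 12.
|Patch 2∩Patch 3| = 0 (no overlap).
|Patch 1∩Patch 2∩Patch 3| = 0.
|Patch 1 ∪ Patch 2 ∪ Patch 3| = 62 − 12 + 0 = 50.00.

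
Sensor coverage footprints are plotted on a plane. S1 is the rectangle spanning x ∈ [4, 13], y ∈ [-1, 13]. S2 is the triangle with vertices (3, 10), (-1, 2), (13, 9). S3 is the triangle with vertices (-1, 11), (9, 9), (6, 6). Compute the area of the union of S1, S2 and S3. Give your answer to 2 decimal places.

147.33

By inclusion–exclusion:
Individual areas: |S1| = 126, |S2| = 42, |S3| = 18.
|S1∩S2| = 24.3.
|S1∩S3| = 11.5714.
|S2∩S3| = 14.3211.
|S1∩S2∩S3| = 11.5214.
|S1 ∪ S2 ∪ S3| = 186 − 50.1925 + 11.5214 = 147.33.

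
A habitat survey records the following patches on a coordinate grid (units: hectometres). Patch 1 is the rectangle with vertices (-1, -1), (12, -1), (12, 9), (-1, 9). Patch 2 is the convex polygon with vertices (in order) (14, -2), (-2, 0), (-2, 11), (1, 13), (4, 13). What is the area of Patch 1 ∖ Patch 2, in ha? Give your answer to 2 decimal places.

24.40

|Patch 1| = 130, |Patch 1∩Patch 2| = 105.6042.
|Patch 1 ∖ Patch 2| = |Patch 1| − |Patch 1∩Patch 2| = 130 − 105.6042 = 24.40.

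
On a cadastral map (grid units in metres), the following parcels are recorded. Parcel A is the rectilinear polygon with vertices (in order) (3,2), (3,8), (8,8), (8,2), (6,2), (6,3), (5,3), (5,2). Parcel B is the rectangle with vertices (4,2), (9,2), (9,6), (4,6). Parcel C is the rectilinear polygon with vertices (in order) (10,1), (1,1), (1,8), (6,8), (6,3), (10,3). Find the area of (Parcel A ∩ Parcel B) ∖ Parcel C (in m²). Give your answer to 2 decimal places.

6.00

|Parcel A ∩ Parcel B| = 15.
|(Parcel A ∩ Parcel B) ∩ Parcel C| = 9.
|(Parcel A ∩ Parcel B) ∖ Parcel C| = 15 − 9 = 6.00.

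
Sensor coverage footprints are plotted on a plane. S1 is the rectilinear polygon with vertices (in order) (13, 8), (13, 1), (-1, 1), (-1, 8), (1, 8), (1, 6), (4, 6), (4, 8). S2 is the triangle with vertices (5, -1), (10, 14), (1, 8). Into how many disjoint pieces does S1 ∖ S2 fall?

S1 ∖ S2 splits into 2 disjoint pieces (area 43.1667, area 24).

2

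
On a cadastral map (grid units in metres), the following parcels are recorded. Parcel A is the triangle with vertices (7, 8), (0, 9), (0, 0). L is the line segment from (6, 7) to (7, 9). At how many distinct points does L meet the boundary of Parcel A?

1

The segment meets the boundary at (6.533,8.067).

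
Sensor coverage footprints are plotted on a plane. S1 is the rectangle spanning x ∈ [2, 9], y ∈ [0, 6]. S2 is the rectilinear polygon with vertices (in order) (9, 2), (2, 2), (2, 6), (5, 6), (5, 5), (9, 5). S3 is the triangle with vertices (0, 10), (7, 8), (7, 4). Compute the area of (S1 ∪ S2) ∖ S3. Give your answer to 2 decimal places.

|S1 ∪ S2| = 42.
|(S1 ∪ S2) ∩ S3| = 2.3333.
|(S1 ∪ S2) ∖ S3| = 42 − 2.3333 = 39.67.

39.67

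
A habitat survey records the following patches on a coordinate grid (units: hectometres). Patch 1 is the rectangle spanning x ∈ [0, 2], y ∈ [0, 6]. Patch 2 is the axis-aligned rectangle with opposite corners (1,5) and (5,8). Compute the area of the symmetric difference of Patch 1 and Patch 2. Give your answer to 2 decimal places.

22.00

|Patch 1∩Patch 2|: x∈[1,2], y∈[5,6] → 1·1 = 1.
|Patch 1 △ Patch 2| = |Patch 1| + |Patch 2| − 2·|Patch 1∩Patch 2| = 12 + 12 − 2 = 22.00.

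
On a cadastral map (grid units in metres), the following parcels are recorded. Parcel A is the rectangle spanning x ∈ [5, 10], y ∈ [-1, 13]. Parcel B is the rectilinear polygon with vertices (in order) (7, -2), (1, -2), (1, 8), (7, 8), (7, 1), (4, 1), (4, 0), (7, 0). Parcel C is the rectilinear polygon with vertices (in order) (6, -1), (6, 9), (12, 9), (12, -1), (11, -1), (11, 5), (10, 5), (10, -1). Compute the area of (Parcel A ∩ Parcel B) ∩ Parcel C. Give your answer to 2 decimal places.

8.00

|Parcel A ∩ Parcel B| = 16.
|(Parcel A ∩ Parcel B) ∩ Parcel C| = 8.00.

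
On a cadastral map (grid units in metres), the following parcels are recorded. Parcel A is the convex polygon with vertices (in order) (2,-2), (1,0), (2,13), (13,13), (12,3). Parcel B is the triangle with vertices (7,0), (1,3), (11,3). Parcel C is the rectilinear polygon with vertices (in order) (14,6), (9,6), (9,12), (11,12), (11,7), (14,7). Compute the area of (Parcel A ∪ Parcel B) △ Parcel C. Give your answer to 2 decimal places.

126.44

|Parcel A ∪ Parcel B| = 138.1378.
|(Parcel A ∪ Parcel B) ∩ Parcel C| = 13.35.
|(Parcel A ∪ Parcel B) △ Parcel C| = 138.1378 + 15 − 26.7 = 126.44.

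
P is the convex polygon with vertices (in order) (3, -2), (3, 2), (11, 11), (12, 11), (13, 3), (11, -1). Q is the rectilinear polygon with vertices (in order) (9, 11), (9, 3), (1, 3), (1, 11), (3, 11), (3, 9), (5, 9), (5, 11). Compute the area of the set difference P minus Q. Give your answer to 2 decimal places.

65.31

|P| = 80, |P∩Q| = 14.6944.
|P ∖ Q| = |P| − |P∩Q| = 80 − 14.6944 = 65.31.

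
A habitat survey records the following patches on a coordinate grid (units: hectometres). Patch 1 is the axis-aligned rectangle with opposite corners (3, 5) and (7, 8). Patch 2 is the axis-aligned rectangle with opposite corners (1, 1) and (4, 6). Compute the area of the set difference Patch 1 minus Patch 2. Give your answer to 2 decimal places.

|Patch 1∩Patch 2|: x∈[3,4], y∈[5,6] → 1·1 = 1.
|Patch 1| = 12.
|Patch 1 ∖ Patch 2| = |Patch 1| − |Patch 1∩Patch 2| = 12 − 1 = 11.00.

11.00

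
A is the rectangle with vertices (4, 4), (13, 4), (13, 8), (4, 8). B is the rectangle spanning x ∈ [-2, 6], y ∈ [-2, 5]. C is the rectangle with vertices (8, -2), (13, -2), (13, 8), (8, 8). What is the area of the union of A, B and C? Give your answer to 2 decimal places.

120.00

By inclusion–exclusion:
Individual areas: |A| = 36, |B| = 56, |C| = 50.
|A∩B|: x∈[4,6], y∈[4,5] → 2·1 = 2.
|A∩C|: x∈[8,13], y∈[4,8] → 5·4 = 20.
|B∩C| = 0 (no overlap).
|A∩B∩C| = 0.
|A ∪ B ∪ C| = 142 − 22 + 0 = 120.00.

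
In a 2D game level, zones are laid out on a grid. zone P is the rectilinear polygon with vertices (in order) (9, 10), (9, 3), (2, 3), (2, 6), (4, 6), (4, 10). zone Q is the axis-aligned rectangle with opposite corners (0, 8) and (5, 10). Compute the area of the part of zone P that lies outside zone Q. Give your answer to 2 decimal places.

39.00

|zone P| = 41, |zone P∩zone Q| = 2.
|zone P ∖ zone Q| = |zone P| − |zone P∩zone Q| = 41 − 2 = 39.00.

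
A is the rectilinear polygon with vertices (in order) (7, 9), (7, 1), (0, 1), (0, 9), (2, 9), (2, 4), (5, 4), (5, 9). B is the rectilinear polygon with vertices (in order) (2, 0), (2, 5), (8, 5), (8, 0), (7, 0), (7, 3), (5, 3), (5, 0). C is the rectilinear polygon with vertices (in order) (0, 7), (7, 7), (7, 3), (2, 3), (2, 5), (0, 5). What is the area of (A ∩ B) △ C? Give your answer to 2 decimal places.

23.00

|A ∩ B| = 13.
|(A ∩ B) ∩ C| = 7.
|(A ∩ B) △ C| = 13 + 24 − 14 = 23.00.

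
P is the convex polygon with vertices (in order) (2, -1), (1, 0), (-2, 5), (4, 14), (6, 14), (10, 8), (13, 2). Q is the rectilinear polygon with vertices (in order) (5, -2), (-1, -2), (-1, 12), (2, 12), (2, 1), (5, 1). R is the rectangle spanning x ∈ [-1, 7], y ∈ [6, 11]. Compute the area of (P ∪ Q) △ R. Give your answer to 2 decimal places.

|P ∪ Q| = 154.3106.
|(P ∪ Q) ∩ R| = 40.
|(P ∪ Q) △ R| = 154.3106 + 40 − 80 = 114.31.

114.31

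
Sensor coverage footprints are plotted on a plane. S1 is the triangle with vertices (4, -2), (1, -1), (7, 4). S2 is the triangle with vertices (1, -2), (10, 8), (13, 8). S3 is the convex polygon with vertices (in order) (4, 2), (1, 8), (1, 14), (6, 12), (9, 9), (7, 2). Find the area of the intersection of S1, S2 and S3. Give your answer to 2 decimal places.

The intersection is the polygon with vertices (7,4), (6.143,2.286), (5.8,2), (4.6,2).
By the shoelace formula its area is 1.37.

1.37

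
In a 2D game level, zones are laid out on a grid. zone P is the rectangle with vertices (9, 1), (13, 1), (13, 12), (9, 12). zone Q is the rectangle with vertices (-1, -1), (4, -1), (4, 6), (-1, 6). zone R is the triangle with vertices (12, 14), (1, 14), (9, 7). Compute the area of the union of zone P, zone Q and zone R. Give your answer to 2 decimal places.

By inclusion–exclusion:
Individual areas: |zone P| = 44, |zone Q| = 35, |zone R| = 38.5.
|zone P∩zone Q| = 0 (no overlap).
|zone P∩zone R| = 5.3571.
|zone Q∩zone R| = 0.
|zone P∩zone Q∩zone R| = 0.
|zone P ∪ zone Q ∪ zone R| = 117.5 − 5.3571 + 0 = 112.14.

112.14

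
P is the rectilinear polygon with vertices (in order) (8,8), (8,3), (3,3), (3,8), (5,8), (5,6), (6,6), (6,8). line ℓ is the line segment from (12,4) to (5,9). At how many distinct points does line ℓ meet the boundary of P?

2

The segment meets the boundary at (8,6.857), (6.4,8).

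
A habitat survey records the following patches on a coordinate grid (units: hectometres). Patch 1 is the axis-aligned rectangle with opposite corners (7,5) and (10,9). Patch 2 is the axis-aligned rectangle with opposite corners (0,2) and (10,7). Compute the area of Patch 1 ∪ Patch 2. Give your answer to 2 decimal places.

By inclusion–exclusion:
Individual areas: |Patch 1| = 12, |Patch 2| = 50.
|Patch 1∩Patch 2|: x∈[7,10], y∈[5,7] → 3·2 = 6.
|Patch 1 ∪ Patch 2| = 62 − 6 = 56.00.

56.00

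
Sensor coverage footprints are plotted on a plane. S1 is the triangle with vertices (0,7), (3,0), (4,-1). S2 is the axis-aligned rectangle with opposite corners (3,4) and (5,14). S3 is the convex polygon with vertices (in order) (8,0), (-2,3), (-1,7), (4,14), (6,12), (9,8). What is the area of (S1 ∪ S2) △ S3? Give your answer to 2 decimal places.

|S1 ∪ S2| = 22.
|(S1 ∪ S2) ∩ S3| = 19.8203.
|(S1 ∪ S2) △ S3| = 22 + 94.5 − 39.6405 = 76.86.

76.86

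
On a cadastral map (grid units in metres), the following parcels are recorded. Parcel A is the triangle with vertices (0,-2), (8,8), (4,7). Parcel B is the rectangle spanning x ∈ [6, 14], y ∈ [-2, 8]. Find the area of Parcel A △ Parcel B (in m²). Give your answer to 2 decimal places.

|Parcel A| = 16, |Parcel B| = 80, |Parcel A∩Parcel B| = 2.
|Parcel A △ Parcel B| = |Parcel A| + |Parcel B| − 2·|Parcel A∩Parcel B| = 16 + 80 − 4 = 92.00.

92.00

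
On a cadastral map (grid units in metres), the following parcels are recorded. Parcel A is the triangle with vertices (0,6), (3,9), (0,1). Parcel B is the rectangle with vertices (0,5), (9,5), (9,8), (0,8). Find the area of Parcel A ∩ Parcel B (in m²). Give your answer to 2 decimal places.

The intersection is the polygon with vertices (2,8), (2.625,8), (1.5,5), (0,5), (0,6).
By the shoelace formula its area is 4.19.

4.19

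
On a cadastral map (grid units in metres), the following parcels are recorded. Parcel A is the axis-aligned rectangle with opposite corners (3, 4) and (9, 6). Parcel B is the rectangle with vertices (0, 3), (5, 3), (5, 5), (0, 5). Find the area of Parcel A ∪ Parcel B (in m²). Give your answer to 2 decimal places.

20.00

By inclusion–exclusion:
Individual areas: |Parcel A| = 12, |Parcel B| = 10.
|Parcel A∩Parcel B|: x∈[3,5], y∈[4,5] → 2·1 = 2.
|Parcel A ∪ Parcel B| = 22 − 2 = 20.00.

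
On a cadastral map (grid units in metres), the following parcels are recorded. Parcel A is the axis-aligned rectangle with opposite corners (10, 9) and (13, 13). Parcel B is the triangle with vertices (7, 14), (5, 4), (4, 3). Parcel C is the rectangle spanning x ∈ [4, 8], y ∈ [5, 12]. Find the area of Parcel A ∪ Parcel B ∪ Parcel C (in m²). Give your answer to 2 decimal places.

41.20

By inclusion–exclusion:
Individual areas: |Parcel A| = 12, |Parcel B| = 4, |Parcel C| = 28.
|Parcel A∩Parcel B| = 0.
|Parcel A∩Parcel C| = 0 (no overlap).
|Parcel B∩Parcel C| = 2.8.
|Parcel A∩Parcel B∩Parcel C| = 0.
|Parcel A ∪ Parcel B ∪ Parcel C| = 44 − 2.8 + 0 = 41.20.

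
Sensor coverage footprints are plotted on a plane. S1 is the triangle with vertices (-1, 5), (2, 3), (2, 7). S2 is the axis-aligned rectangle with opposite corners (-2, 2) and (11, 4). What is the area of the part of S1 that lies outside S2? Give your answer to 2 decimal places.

|S1| = 6, |S1∩S2| = 0.75.
|S1 ∖ S2| = |S1| − |S1∩S2| = 6 − 0.75 = 5.25.

5.25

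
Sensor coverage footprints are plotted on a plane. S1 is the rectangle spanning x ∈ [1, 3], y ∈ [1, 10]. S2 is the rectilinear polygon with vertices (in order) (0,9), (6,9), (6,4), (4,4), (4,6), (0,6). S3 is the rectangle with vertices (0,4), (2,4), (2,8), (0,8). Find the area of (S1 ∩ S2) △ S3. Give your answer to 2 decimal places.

10.00

|S1 ∩ S2| = 6.
|(S1 ∩ S2) ∩ S3| = 2.
|(S1 ∩ S2) △ S3| = 6 + 8 − 4 = 10.00.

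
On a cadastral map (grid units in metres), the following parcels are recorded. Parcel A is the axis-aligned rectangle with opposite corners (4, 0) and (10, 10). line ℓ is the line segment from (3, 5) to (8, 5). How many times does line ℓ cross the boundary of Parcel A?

The segment meets the boundary at (4,5).

1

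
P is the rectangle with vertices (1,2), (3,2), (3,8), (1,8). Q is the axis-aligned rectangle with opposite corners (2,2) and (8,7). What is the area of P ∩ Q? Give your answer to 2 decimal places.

|P∩Q|: x∈[2,3], y∈[2,7] → 1·5 = 5.

5.00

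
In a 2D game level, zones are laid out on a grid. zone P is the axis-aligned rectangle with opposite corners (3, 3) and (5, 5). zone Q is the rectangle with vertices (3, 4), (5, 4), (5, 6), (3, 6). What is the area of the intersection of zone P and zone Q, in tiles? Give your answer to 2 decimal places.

|zone P∩zone Q|: x∈[3,5], y∈[4,5] → 2·1 = 2.

2.00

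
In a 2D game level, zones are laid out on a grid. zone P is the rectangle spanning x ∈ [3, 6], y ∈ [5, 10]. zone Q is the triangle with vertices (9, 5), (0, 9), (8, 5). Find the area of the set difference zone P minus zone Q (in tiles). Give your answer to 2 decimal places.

|zone P| = 15, |zone P∩zone Q| = 0.75.
|zone P ∖ zone Q| = |zone P| − |zone P∩zone Q| = 15 − 0.75 = 14.25.

14.25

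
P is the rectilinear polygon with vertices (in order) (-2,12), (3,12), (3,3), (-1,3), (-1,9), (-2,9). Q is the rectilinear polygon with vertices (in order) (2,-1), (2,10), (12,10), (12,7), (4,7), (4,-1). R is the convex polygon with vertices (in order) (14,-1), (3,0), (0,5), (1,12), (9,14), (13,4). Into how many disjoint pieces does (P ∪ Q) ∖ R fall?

3

(P ∪ Q) ∖ R splits into 3 disjoint pieces (area 2.4, area 2.7879, area 16.7).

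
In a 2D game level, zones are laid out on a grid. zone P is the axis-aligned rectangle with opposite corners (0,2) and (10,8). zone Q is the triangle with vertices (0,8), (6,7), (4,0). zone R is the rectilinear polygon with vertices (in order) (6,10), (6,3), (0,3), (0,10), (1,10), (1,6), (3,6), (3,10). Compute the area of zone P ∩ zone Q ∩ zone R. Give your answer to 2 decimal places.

15.13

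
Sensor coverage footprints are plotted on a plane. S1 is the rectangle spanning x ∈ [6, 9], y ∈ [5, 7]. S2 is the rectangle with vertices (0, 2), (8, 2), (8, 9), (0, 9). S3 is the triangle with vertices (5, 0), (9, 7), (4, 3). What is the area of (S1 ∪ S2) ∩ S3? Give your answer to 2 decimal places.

7.69

The region (S1 ∪ S2) ∩ S3 is the polygon with vertices (4.333,2), (4,3), (9,7), (6.143,2).
By the shoelace formula its area is 7.69.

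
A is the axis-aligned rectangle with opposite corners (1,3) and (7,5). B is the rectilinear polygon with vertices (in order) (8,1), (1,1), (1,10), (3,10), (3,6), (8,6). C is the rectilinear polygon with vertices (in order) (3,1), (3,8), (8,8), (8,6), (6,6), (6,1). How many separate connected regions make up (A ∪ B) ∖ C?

2

(A ∪ B) ∖ C splits into 2 disjoint pieces (area 18, area 10).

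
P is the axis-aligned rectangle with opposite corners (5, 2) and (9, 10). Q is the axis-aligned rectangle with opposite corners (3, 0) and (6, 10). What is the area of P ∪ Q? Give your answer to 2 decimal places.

By inclusion–exclusion:
Individual areas: |P| = 32, |Q| = 30.
|P∩Q|: x∈[5,6], y∈[2,10] → 1·8 = 8.
|P ∪ Q| = 62 − 8 = 54.00.

54.00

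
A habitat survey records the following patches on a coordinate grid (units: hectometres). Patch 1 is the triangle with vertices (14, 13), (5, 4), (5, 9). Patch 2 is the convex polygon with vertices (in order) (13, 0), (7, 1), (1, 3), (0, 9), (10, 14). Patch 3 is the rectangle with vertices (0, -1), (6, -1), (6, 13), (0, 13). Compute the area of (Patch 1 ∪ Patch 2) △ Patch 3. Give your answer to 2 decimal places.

109.66

|Patch 1 ∪ Patch 2| = 117.9934.
|(Patch 1 ∪ Patch 2) ∩ Patch 3| = 46.1667.
|(Patch 1 ∪ Patch 2) △ Patch 3| = 117.9934 + 84 − 92.3333 = 109.66.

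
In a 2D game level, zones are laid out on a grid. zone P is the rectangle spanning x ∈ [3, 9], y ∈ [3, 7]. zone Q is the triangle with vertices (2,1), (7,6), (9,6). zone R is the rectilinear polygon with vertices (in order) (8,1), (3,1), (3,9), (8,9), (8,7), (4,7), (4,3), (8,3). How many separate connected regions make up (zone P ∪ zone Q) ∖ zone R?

(zone P ∪ zone Q) ∖ zone R splits into 2 disjoint pieces (area 20, area 0.1429).

2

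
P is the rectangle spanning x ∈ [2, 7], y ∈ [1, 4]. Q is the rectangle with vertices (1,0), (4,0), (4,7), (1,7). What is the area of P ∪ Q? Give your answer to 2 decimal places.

30.00

By inclusion–exclusion:
Individual areas: |P| = 15, |Q| = 21.
|P∩Q|: x∈[2,4], y∈[1,4] → 2·3 = 6.
|P ∪ Q| = 36 − 6 = 30.00.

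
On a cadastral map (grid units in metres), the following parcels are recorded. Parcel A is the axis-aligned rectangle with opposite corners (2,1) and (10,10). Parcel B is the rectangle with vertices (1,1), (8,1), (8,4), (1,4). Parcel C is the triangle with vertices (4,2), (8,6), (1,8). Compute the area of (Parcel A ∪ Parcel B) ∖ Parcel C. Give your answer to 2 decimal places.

|Parcel A ∪ Parcel B| = 75.
|(Parcel A ∪ Parcel B) ∩ Parcel C| = 17.1429.
|(Parcel A ∪ Parcel B) ∖ Parcel C| = 75 − 17.1429 = 57.86.

57.86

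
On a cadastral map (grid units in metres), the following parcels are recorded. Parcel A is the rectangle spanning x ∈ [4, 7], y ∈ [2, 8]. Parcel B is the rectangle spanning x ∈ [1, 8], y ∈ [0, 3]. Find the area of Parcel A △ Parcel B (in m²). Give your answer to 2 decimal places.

33.00

|Parcel A∩Parcel B|: x∈[4,7], y∈[2,3] → 3·1 = 3.
|Parcel A △ Parcel B| = |Parcel A| + |Parcel B| − 2·|Parcel A∩Parcel B| = 18 + 21 − 6 = 33.00.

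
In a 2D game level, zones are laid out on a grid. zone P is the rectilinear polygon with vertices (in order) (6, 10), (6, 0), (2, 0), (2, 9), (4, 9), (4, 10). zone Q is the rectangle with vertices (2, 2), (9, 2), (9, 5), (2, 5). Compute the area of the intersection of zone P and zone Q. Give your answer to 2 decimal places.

12.00

The intersection is the polygon with vertices (6,2), (2,2), (2,5), (6,5).
By the shoelace formula its area is 12.00.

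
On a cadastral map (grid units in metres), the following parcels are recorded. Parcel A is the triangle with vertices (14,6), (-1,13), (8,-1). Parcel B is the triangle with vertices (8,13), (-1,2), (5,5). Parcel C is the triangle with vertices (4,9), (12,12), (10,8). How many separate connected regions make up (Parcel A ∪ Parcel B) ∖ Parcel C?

(Parcel A ∪ Parcel B) ∖ Parcel C is a single connected region.

1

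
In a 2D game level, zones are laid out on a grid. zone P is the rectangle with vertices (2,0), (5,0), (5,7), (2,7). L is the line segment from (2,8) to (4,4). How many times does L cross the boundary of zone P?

The segment meets the boundary at (2.5,7).

1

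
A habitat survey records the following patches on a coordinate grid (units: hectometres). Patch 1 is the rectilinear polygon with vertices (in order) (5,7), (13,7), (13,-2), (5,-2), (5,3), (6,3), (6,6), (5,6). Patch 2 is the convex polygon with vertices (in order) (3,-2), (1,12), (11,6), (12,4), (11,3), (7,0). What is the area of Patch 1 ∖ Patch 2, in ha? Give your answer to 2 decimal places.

34.33

|Patch 1| = 69, |Patch 1∩Patch 2| = 34.6667.
|Patch 1 ∖ Patch 2| = |Patch 1| − |Patch 1∩Patch 2| = 69 − 34.6667 = 34.33.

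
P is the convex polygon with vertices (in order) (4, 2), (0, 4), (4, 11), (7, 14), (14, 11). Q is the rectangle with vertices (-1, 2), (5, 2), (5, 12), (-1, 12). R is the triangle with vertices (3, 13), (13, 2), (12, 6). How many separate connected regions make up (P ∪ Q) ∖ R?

(P ∪ Q) ∖ R splits into 2 disjoint pieces (area 29.3912, area 74.948).

2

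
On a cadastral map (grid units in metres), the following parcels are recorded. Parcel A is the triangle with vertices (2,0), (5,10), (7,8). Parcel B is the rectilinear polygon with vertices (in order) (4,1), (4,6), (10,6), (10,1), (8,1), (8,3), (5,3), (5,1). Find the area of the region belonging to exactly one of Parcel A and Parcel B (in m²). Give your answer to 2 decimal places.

|Parcel A| = 13, |Parcel B| = 24, |Parcel A∩Parcel B| = 2.45.
|Parcel A △ Parcel B| = |Parcel A| + |Parcel B| − 2·|Parcel A∩Parcel B| = 13 + 24 − 4.9 = 32.10.

32.10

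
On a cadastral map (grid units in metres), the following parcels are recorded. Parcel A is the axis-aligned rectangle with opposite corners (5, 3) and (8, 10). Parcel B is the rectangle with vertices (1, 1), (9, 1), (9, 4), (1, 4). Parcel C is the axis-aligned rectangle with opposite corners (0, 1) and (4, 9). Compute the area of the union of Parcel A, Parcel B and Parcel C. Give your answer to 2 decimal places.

By inclusion–exclusion:
Individual areas: |Parcel A| = 21, |Parcel B| = 24, |Parcel C| = 32.
|Parcel A∩Parcel B|: x∈[5,8], y∈[3,4] → 3·1 = 3.
|Parcel A∩Parcel C| = 0 (no overlap).
|Parcel B∩Parcel C|: x∈[1,4], y∈[1,4] → 3·3 = 9.
|Parcel A∩Parcel B∩Parcel C| = 0.
|Parcel A ∪ Parcel B ∪ Parcel C| = 77 − 12 + 0 = 65.00.

65.00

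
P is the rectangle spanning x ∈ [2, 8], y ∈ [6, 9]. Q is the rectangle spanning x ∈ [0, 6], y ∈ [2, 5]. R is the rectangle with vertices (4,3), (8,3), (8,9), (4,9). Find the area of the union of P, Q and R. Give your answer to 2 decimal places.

By inclusion–exclusion:
Individual areas: |P| = 18, |Q| = 18, |R| = 24.
|P∩Q| = 0 (no overlap).
|P∩R|: x∈[4,8], y∈[6,9] → 4·3 = 12.
|Q∩R|: x∈[4,6], y∈[3,5] → 2·2 = 4.
|P∩Q∩R| = 0.
|P ∪ Q ∪ R| = 60 − 16 + 0 = 44.00.

44.00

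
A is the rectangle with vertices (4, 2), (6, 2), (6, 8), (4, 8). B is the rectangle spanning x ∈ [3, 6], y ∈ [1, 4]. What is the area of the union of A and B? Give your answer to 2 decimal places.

17.00

By inclusion–exclusion:
Individual areas: |A| = 12, |B| = 9.
|A∩B|: x∈[4,6], y∈[2,4] → 2·2 = 4.
|A ∪ B| = 21 − 4 = 17.00.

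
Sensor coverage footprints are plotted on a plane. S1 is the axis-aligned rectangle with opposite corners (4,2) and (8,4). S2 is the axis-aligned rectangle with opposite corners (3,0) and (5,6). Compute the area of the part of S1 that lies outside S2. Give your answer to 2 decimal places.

|S1∩S2|: x∈[4,5], y∈[2,4] → 1·2 = 2.
|S1| = 8.
|S1 ∖ S2| = |S1| − |S1∩S2| = 8 − 2 = 6.00.

6.00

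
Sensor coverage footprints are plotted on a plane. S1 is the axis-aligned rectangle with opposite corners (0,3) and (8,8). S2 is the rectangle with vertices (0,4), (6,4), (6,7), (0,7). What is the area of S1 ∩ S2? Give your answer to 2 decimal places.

18.00

|S1∩S2|: x∈[0,6], y∈[4,7] → 6·3 = 18.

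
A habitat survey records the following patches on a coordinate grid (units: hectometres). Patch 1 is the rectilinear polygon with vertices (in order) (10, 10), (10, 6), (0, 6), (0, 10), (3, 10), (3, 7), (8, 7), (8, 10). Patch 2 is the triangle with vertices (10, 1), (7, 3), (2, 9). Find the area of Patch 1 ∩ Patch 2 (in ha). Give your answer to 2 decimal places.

0.52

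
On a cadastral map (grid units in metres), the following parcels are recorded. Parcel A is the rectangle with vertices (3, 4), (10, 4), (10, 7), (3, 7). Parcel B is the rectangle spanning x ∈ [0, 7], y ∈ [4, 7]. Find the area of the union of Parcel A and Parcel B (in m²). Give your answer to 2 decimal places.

30.00

By inclusion–exclusion:
Individual areas: |Parcel A| = 21, |Parcel B| = 21.
|Parcel A∩Parcel B|: x∈[3,7], y∈[4,7] → 4·3 = 12.
|Parcel A ∪ Parcel B| = 42 − 12 = 30.00.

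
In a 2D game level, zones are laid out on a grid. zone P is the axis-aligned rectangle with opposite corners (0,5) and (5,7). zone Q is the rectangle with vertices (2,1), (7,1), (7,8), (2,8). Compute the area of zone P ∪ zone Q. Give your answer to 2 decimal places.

By inclusion–exclusion:
Individual areas: |zone P| = 10, |zone Q| = 35.
|zone P∩zone Q|: x∈[2,5], y∈[5,7] → 3·2 = 6.
|zone P ∪ zone Q| = 45 − 6 = 39.00.

39.00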